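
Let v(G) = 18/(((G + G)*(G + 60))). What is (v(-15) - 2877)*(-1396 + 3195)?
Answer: -388181024/75 ≈ -5.1757e+6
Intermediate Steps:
v(G) = 9/(G*(60 + G)) (v(G) = 18/(((2*G)*(60 + G))) = 18/((2*G*(60 + G))) = 18*(1/(2*G*(60 + G))) = 9/(G*(60 + G)))
(v(-15) - 2877)*(-1396 + 3195) = (9/(-15*(60 - 15)) - 2877)*(-1396 + 3195) = (9*(-1/15)/45 - 2877)*1799 = (9*(-1/15)*(1/45) - 2877)*1799 = (-1/75 - 2877)*1799 = -215776/75*1799 = -388181024/75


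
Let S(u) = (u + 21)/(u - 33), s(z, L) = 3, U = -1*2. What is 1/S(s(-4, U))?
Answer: -5/4 ≈ -1.2500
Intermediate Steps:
U = -2
S(u) = (21 + u)/(-33 + u)
1/S(s(-4, U)) = 1/((21 + 3)/(-33 + 3)) = 1/(24/(-30)) = 1/(-1/30*24) = 1/(-⅘) = -5/4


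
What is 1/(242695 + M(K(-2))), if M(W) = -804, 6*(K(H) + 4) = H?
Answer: 1/241891 ≈ 4.1341e-6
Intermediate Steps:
K(H) = -4 + H/6
1/(242695 + M(K(-2))) = 1/(242695 - 804) = 1/241891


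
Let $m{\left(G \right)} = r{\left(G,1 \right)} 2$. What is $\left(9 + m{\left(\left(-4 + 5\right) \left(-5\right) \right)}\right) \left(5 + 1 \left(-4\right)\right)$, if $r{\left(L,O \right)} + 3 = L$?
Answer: $-7$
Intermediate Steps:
$r{\left(L,O \right)} = -3 + L$
$m{\left(G \right)} = -6 + 2 G$ ($m{\left(G \right)} = \left(-3 + G\right) 2 = -6 + 2 G$)
$\left(9 + m{\left(\left(-4 + 5\right) \left(-5\right) \right)}\right) \left(5 + 1 \left(-4\right)\right) = \left(9 + \left(-6 + 2 \left(-4 + 5\right) \left(-5\right)\right)\right) \left(5 + 1 \left(-4\right)\right) = \left(9 + \left(-6 + 2 \cdot 1 \left(-5\right)\right)\right) \left(5 - 4\right) = \left(9 + \left(-6 + 2 \left(-5\right)\right)\right) 1 = \left(9 - 16\right) 1 = \left(-7\right) 1 = -7$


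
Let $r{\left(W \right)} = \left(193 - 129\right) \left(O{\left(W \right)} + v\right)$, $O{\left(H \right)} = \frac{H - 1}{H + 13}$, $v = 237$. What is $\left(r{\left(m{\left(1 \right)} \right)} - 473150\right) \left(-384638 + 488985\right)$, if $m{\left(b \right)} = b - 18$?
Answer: $-47758995818$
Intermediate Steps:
$O{\left(H \right)} = \frac{-1 + H}{13 + H}$
$m{\left(b \right)} = -18 + b$
$r{\left(W \right)} = 15168 + \frac{64 \left(-1 + W\right)}{13 + W}$ ($r{\left(W \right)} = \left(193 - 129\right) \left(\frac{-1 + W}{13 + W} + 237\right) = 64 \left(237 + \frac{-1 + W}{13 + W}\right) = 15168 + \frac{64 \left(-1 + W\right)}{13 + W}$)
$\left(r{\left(m{\left(1 \right)} \right)} - 473150\right) \left(-384638 + 488985\right) = \left(\frac{896 \left(220 + 17 \left(-18 + 1\right)\right)}{13 + \left(-18 + 1\right)} - 473150\right) \left(-384638 + 488985\right) = \left(\frac{896 \left(220 + 17 \left(-17\right)\right)}{13 - 17} - 473150\right) 104347 = \left(\frac{896 \left(220 - 289\right)}{-4} - 473150\right) 104347 = \left(896 \left(- \frac{1}{4}\right) \left(-69\right) - 473150\right) 104347 = \left(15456 - 473150\right) 104347 = \left(-457694\right) 104347 = -47758995818$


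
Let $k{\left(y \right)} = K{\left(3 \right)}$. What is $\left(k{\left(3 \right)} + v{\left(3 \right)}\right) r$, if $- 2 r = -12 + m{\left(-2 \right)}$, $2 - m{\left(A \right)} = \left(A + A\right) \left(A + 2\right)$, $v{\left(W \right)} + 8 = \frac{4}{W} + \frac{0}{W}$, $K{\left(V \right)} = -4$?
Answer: $- \frac{160}{3} \approx -53.333$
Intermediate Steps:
$v{\left(W \right)} = -8 + \frac{4}{W}$ ($v{\left(W \right)} = -8 + \left(\frac{4}{W} + \frac{0}{W}\right) = -8 + \left(\frac{4}{W} + 0\right) = -8 + \frac{4}{W}$)
$k{\left(y \right)} = -4$
$m{\left(A \right)} = 2 - 2 A \left(2 + A\right)$ ($m{\left(A \right)} = 2 - \left(A + A\right) \left(A + 2\right) = 2 - 2 A \left(2 + A\right)$)
$r = 5$ ($r = - \frac{-12 - \left(-10 + 8\right)}{2} = - \frac{-12 + \left(2 + 8 - 8\right)}{2} = - \frac{-12 + 2}{2} = \left(- \frac{1}{2}\right) \left(-10\right) = 5$)
$\left(k{\left(3 \right)} + v{\left(3 \right)}\right) r = \left(-4 - \left(8 - \frac{4}{3}\right)\right) 5 = \left(-4 + \left(-8 + 4 \cdot \frac{1}{3}\right)\right) 5 = \left(-4 + \left(-8 + \frac{4}{3}\right)\right) 5 = \left(-4 - \frac{20}{3}\right) 5 = \left(- \frac{32}{3}\right) 5 = - \frac{160}{3}$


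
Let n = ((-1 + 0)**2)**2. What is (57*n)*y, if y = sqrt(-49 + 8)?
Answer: 57*I*sqrt(41) ≈ 364.98*I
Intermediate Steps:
y = I*sqrt(41) (y = sqrt(-41) = I*sqrt(41) ≈ 6.4031*I)
n = 1 (n = ((-1)**2)**2 = 1**2 = 1)
(57*n)*y = (57*1)*(I*sqrt(41)) = 57*(I*sqrt(41)) = 57*I*sqrt(41)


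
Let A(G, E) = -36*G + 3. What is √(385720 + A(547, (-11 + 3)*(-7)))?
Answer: √366031 ≈ 605.00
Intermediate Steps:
A(G, E) = 3 - 36*G (A(G, E) = -36*G + 3 = 3 - 36*G)
√(385720 + A(547, (-11 + 3)*(-7))) = √(385720 + (3 - 36*547)) = √(385720 + (3 - 19692)) = √(385720 - 19689) = √366031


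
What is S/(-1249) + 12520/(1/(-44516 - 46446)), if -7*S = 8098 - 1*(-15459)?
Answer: -9956915166763/8743 ≈ -1.1388e+9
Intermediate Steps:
S = -23557/7 (S = -(8098 - 1*(-15459))/7 = -(8098 + 15459)/7 = -⅐*23557 = -23557/7 ≈ -3365.3)
S/(-1249) + 12520/(1/(-44516 - 46446)) = -23557/7/(-1249) + 12520/(1/(-44516 - 46446)) = -23557/7*(-1/1249) + 12520/(1/(-90962)) = 23557/8743 + 12520/(-1/90962) = 23557/8743 + 12520*(-90962) = 23557/8743 - 1138844240 = -9956915166763/8743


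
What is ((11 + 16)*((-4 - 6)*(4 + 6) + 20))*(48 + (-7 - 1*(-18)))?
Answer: -127440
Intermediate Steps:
((11 + 16)*((-4 - 6)*(4 + 6) + 20))*(48 + (-7 - 1*(-18))) = (27*(-10*10 + 20))*(48 + (-7 + 18)) = (27*(-100 + 20))*(48 + 11) = (27*(-80))*59 = -2160*59 = -127440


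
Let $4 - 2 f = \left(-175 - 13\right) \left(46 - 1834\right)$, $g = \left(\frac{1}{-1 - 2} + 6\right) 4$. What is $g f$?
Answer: $- \frac{11428760}{3} \approx -3.8096 \cdot 10^{6}$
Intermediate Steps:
$g = \frac{68}{3}$ ($g = \left(\frac{1}{-3} + 6\right) 4 = \left(- \frac{1}{3} + 6\right) 4 = \frac{17}{3} \cdot 4 = \frac{68}{3} \approx 22.667$)
$f = -168070$ ($f = 2 - \frac{\left(-175 - 13\right) \left(46 - 1834\right)}{2} = 2 - \frac{\left(-188\right) \left(-1788\right)}{2} = 2 - 168072 = -168070$)
$g f = \frac{68}{3} \left(-168070\right) = - \frac{11428760}{3}$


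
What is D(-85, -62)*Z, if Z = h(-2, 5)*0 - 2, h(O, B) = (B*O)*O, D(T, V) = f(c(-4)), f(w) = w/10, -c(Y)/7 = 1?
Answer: 7/5 ≈ 1.4000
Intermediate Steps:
c(Y) = -7 (c(Y) = -7*1 = -7)
f(w) = w/10 (f(w) = w*(⅒) = w/10)
D(T, V) = -7/10 (D(T, V) = (⅒)*(-7) = -7/10)
h(O, B) = B*O²
Z = -2 (Z = (5*(-2)²)*0 - 2 = (5*4)*0 - 2 = 20*0 - 2 = 0 - 2 = -2)
D(-85, -62)*Z = -7/10*(-2) = 7/5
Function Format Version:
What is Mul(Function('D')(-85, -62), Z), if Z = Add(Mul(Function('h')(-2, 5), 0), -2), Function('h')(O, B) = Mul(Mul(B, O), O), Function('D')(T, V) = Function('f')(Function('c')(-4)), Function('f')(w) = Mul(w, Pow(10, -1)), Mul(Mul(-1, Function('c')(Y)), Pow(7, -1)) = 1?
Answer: Rational(7, 5) ≈ 1.4000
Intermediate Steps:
Function('c')(Y) = -7 (Function('c')(Y) = Mul(-7, 1) = -7)
Function('f')(w) = Mul(Rational(1, 10), w) (Function('f')(w) = Mul(w, Rational(1, 10)) = Mul(Rational(1, 10), w))
Function('D')(T, V) = Rational(-7, 10) (Function('D')(T, V) = Mul(Rational(1, 10), -7) = Rational(-7, 10))
Function('h')(O, B) = Mul(B, Pow(O, 2))
Z = -2 (Z = Add(Mul(Mul(5, Pow(-2, 2)), 0), -2) = Add(Mul(Mul(5, 4), 0), -2) = Add(Mul(20, 0), -2) = Add(0, -2) = -2)
Mul(Function('D')(-85, -62), Z) = Mul(Rational(-7, 10), -2) = Rational(7, 5)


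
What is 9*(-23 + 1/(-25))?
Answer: -5184/25 ≈ -207.36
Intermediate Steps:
9*(-23 + 1/(-25)) = 9*(-23 - 1/25) = 9*(-576/25) = -5184/25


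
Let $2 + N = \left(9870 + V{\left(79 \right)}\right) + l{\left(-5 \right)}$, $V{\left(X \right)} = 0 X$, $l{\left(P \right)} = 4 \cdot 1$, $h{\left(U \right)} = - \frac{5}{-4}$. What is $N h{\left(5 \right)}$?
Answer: $12340$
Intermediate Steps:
$h{\left(U \right)} = \frac{5}{4}$ ($h{\left(U \right)} = \left(-5\right) \left(- \frac{1}{4}\right) = \frac{5}{4}$)
$l{\left(P \right)} = 4$
$V{\left(X \right)} = 0$
$N = 9872$ ($N = -2 + \left(\left(9870 + 0\right) + 4\right) = -2 + \left(9870 + 4\right) = -2 + 9874 = 9872$)
$N h{\left(5 \right)} = 9872 \cdot \frac{5}{4} = 12340$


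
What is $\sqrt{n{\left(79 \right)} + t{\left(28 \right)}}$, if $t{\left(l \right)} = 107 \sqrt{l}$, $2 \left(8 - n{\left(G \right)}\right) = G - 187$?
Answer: $\sqrt{62 + 214 \sqrt{7}} \approx 25.064$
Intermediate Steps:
$n{\left(G \right)} = \frac{203}{2} - \frac{G}{2}$ ($n{\left(G \right)} = 8 - \frac{G - 187}{2} = 8 - \frac{-187 + G}{2} = 8 - \left(- \frac{187}{2} + \frac{G}{2}\right) = \frac{203}{2} - \frac{G}{2}$)
$\sqrt{n{\left(79 \right)} + t{\left(28 \right)}} = \sqrt{\left(\frac{203}{2} - \frac{79}{2}\right) + 107 \sqrt{28}} = \sqrt{\left(\frac{203}{2} - \frac{79}{2}\right) + 107 \cdot 2 \sqrt{7}} = \sqrt{62 + 214 \sqrt{7}}$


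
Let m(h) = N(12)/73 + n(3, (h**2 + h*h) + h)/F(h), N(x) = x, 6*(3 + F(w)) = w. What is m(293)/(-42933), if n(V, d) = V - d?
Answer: 25109148/287293325 ≈ 0.087399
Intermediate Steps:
F(w) = -3 + w/6
m(h) = 12/73 + (3 - h - 2*h**2)/(-3 + h/6) (m(h) = 12/73 + (3 - ((h**2 + h*h) + h))/(-3 + h/6) = 12*(1/73) + (3 - ((h**2 + h**2) + h))/(-3 + h/6) = 12/73 + (3 - (2*h**2 + h))/(-3 + h/6) = 12/73 + (3 - (h + 2*h**2))/(-3 + h/6) = 12/73 + (3 + (-h - 2*h**2))/(-3 + h/6) = 12/73 + (3 - h - 2*h**2)/(-3 + h/6))
m(293)/(-42933) = (6*(183 - 146*293**2 - 71*293)/(73*(-18 + 293)))/(-42933) = ((6/73)*(183 - 146*85849 - 20803)/275)*(-1/42933) = ((6/73)*(1/275)*(183 - 12533954 - 20803))*(-1/42933) = ((6/73)*(1/275)*(-12554574))*(-1/42933) = -75327444/20075*(-1/42933) = 25109148/287293325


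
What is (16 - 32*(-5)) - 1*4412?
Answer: -4236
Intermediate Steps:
(16 - 32*(-5)) - 1*4412 = (16 - 4*(-40)) - 4412 = (16 + 160) - 4412 = 176 - 4412 = -4236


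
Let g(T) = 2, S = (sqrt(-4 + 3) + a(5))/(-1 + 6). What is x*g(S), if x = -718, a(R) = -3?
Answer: -1436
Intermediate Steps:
S = -3/5 + I/5 (S = (sqrt(-4 + 3) - 3)/(-1 + 6) = (sqrt(-1) - 3)/5 = (I - 3)*(1/5) = (-3 + I)*(1/5) = -3/5 + I/5 ≈ -0.6 + 0.2*I)
x*g(S) = -718*2 = -1436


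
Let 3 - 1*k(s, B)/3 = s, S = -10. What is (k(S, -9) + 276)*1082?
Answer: 340830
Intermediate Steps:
k(s, B) = 9 - 3*s
(k(S, -9) + 276)*1082 = ((9 - 3*(-10)) + 276)*1082 = ((9 + 30) + 276)*1082 = (39 + 276)*1082 = 315*1082 = 340830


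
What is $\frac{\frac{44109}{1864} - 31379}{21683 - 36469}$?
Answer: $\frac{58446347}{27561104} \approx 2.1206$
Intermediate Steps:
$\frac{\frac{44109}{1864} - 31379}{21683 - 36469} = \frac{44109 \cdot \frac{1}{1864} - 31379}{-14786} = \left(\frac{44109}{1864} - 31379\right) \left(- \frac{1}{14786}\right) = \left(- \frac{58446347}{1864}\right) \left(- \frac{1}{14786}\right) = \frac{58446347}{27561104}$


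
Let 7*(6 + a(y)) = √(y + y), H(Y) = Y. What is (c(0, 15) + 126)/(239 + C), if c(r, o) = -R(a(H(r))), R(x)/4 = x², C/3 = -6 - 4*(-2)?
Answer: -18/245 ≈ -0.073469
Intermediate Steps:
a(y) = -6 + √2*√y/7 (a(y) = -6 + √(y + y)/7 = -6 + √(2*y)/7 = -6 + (√2*√y)/7 = -6 + √2*√y/7)
C = 6 (C = 3*(-6 - 4*(-2)) = 3*(-6 + 8) = 3*2 = 6)
R(x) = 4*x²
c(r, o) = -4*(-6 + √2*√r/7)²
(c(0, 15) + 126)/(239 + C) = (-4*(-42 + √2*√0)²/49 + 126)/(239 + 6) = (-4*(-42 + √2*0)²/49 + 126)/245 = (-4*(-42 + 0)²/49 + 126)*(1/245) = (-4/49*(-42)² + 126)*(1/245) = (-4/49*1764 + 126)*(1/245) = (-144 + 126)*(1/245) = -18*1/245 = -18/245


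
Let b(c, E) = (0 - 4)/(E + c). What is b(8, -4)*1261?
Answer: -1261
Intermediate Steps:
b(c, E) = -4/(E + c)
b(8, -4)*1261 = -4/(-4 + 8)*1261 = -4/4*1261 = -4*¼*1261 = -1*1261 = -1261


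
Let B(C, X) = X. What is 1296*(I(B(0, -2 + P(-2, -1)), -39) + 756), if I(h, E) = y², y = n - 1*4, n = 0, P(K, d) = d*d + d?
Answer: 1000512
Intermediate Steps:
P(K, d) = d + d² (P(K, d) = d² + d = d + d²)
y = -4 (y = 0 - 1*4 = 0 - 4 = -4)
I(h, E) = 16 (I(h, E) = (-4)² = 16)
1296*(I(B(0, -2 + P(-2, -1)), -39) + 756) = 1296*(16 + 756) = 1296*772 = 1000512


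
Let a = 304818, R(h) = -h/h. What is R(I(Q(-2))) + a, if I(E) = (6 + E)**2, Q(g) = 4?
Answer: 304817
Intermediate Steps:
R(h) = -1 (R(h) = -1*1 = -1)
R(I(Q(-2))) + a = -1 + 304818 = 304817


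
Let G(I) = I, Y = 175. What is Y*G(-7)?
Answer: -1225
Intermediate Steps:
Y*G(-7) = 175*(-7) = -1225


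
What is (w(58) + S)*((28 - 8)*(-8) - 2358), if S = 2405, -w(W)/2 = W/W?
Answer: -6050754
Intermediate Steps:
w(W) = -2 (w(W) = -2*W/W = -2*1 = -2)
(w(58) + S)*((28 - 8)*(-8) - 2358) = (-2 + 2405)*((28 - 8)*(-8) - 2358) = 2403*(20*(-8) - 2358) = 2403*(-160 - 2358) = 2403*(-2518) = -6050754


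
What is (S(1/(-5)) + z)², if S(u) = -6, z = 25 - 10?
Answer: 81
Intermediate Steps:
z = 15
(S(1/(-5)) + z)² = (-6 + 15)² = 9² = 81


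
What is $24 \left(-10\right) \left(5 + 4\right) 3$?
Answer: $-6480$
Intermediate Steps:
$24 \left(-10\right) \left(5 + 4\right) 3 = - 240 \cdot 9 \cdot 3 = \left(-240\right) 27 = -6480$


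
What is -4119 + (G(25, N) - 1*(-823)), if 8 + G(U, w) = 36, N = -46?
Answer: -3268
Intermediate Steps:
G(U, w) = 28 (G(U, w) = -8 + 36 = 28)
-4119 + (G(25, N) - 1*(-823)) = -4119 + (28 - 1*(-823)) = -4119 + (28 + 823) = -4119 + 851 = -3268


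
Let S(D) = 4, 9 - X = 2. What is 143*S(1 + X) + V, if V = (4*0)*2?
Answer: 572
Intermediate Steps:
X = 7 (X = 9 - 1*2 = 9 - 2 = 7)
V = 0 (V = 0*2 = 0)
143*S(1 + X) + V = 143*4 + 0 = 572 + 0 = 572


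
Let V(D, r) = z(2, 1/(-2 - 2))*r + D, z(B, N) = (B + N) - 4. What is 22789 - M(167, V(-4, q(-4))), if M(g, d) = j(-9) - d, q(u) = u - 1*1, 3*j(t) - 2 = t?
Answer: 273583/12 ≈ 22799.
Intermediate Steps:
j(t) = 2/3 + t/3
z(B, N) = -4 + B + N
q(u) = -1 + u (q(u) = u - 1 = -1 + u)
V(D, r) = D - 9*r/4 (V(D, r) = (-4 + 2 + 1/(-2 - 2))*r + D = (-4 + 2 + 1/(-4))*r + D = (-4 + 2 - 1/4)*r + D = -9*r/4 + D = D - 9*r/4)
M(g, d) = -7/3 - d (M(g, d) = (2/3 + (1/3)*(-9)) - d = (2/3 - 3) - d = -7/3 - d)
22789 - M(167, V(-4, q(-4))) = 22789 - (-7/3 - (-4 - 9*(-1 - 4)/4)) = 22789 - (-7/3 - (-4 - 9/4*(-5))) = 22789 - (-7/3 - (-4 + 45/4)) = 22789 - (-7/3 - 1*29/4) = 22789 - (-7/3 - 29/4) = 22789 - 1*(-115/12) = 22789 + 115/12 = 273583/12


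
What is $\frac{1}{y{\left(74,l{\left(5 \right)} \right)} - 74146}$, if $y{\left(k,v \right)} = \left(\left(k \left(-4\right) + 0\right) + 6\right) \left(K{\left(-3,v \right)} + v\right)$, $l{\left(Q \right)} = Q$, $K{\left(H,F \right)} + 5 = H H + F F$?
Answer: $- \frac{1}{84006} \approx -1.1904 \cdot 10^{-5}$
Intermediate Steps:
$K{\left(H,F \right)} = -5 + F^{2} + H^{2}$ ($K{\left(H,F \right)} = -5 + \left(H H + F F\right) = -5 + \left(H^{2} + F^{2}\right) = -5 + \left(F^{2} + H^{2}\right) = -5 + F^{2} + H^{2}$)
$y{\left(k,v \right)} = \left(6 - 4 k\right) \left(4 + v + v^{2}\right)$ ($y{\left(k,v \right)} = \left(\left(k \left(-4\right) + 0\right) + 6\right) \left(\left(-5 + v^{2} + \left(-3\right)^{2}\right) + v\right) = \left(\left(- 4 k + 0\right) + 6\right) \left(\left(-5 + v^{2} + 9\right) + v\right) = \left(- 4 k + 6\right) \left(\left(4 + v^{2}\right) + v\right) = \left(6 - 4 k\right) \left(4 + v + v^{2}\right)$)
$\frac{1}{y{\left(74,l{\left(5 \right)} \right)} - 74146} = \frac{1}{\left(24 + 6 \cdot 5 + 6 \cdot 5^{2} - 296 \cdot 5 - 296 \left(4 + 5^{2}\right)\right) - 74146} = \frac{1}{\left(24 + 30 + 6 \cdot 25 - 1480 - 296 \left(4 + 25\right)\right) - 74146} = \frac{1}{\left(24 + 30 + 150 - 1480 - 296 \cdot 29\right) - 74146} = \frac{1}{\left(24 + 30 + 150 - 1480 - 8584\right) - 74146} = \frac{1}{-9860 - 74146} = \frac{1}{-84006} = - \frac{1}{84006}$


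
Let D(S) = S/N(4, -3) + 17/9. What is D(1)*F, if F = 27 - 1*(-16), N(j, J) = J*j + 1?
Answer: 7654/99 ≈ 77.313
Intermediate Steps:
N(j, J) = 1 + J*j
F = 43 (F = 27 + 16 = 43)
D(S) = 17/9 - S/11 (D(S) = S/(1 - 3*4) + 17/9 = S/(1 - 12) + 17*(⅑) = S/(-11) + 17/9 = S*(-1/11) + 17/9 = -S/11 + 17/9 = 17/9 - S/11)
D(1)*F = (17/9 - 1/11*1)*43 = (17/9 - 1/11)*43 = (178/99)*43 = 7654/99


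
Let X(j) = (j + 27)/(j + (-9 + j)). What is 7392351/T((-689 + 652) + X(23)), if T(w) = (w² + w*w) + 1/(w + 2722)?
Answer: 1005890174146005/345847139843 ≈ 2908.5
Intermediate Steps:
X(j) = (27 + j)/(-9 + 2*j)
T(w) = 1/(2722 + w) + 2*w² (T(w) = (w² + w²) + 1/(2722 + w) = 2*w² + 1/(2722 + w) = 1/(2722 + w) + 2*w²)
7392351/T((-689 + 652) + X(23)) = 7392351/(((1 + 2*((-689 + 652) + (27 + 23)/(-9 + 2*23))³ + 5444*((-689 + 652) + (27 + 23)/(-9 + 2*23))²)/(2722 + ((-689 + 652) + (27 + 23)/(-9 + 2*23))))) = 7392351/(((1 + 2*(-37 + 50/(-9 + 46))³ + 5444*(-37 + 50/(-9 + 46))²)/(2722 + (-37 + 50/(-9 + 46))))) = 7392351/(((1 + 2*(-37 + 50/37)³ + 5444*(-37 + 50/37)²)/(2722 + (-37 + 50/37)))) = 7392351/(((1 + 2*(-1319/37)³ + 5444*(-1319/37)²)/(2722 - 1319/37))) = 7392351/(((1 + 2*(-2294744759/50653) + 5444*(1739761/1369))/(99395/37))) = 7392351/((37*(1 - 4589489518/50653 + 9471258884/1369)/99395)) = 7392351/(((37/99395)*(345847139843/50653))) = 7392351/(345847139843/136071755) = 7392351*(136071755/345847139843) = 1005890174146005/345847139843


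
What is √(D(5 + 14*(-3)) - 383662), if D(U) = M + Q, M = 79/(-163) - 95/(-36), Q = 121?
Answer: I*√366848769361/978 ≈ 619.3*I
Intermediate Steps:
M = 12641/5868 (M = 79*(-1/163) - 95*(-1/36) = -79/163 + 95/36 = 12641/5868 ≈ 2.1542)
D(U) = 722669/5868 (D(U) = 12641/5868 + 121 = 722669/5868)
√(D(5 + 14*(-3)) - 383662) = √(722669/5868 - 383662) = √(-2250605947/5868) = I*√366848769361/978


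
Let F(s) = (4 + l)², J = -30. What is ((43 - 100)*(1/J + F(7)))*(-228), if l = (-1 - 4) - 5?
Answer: 2337114/5 ≈ 4.6742e+5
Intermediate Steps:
l = -10 (l = -5 - 5 = -10)
F(s) = 36 (F(s) = (4 - 10)² = (-6)² = 36)
((43 - 100)*(1/J + F(7)))*(-228) = ((43 - 100)*(1/(-30) + 36))*(-228) = -57*(-1/30 + 36)*(-228) = -57*1079/30*(-228) = -20501/10*(-228) = 2337114/5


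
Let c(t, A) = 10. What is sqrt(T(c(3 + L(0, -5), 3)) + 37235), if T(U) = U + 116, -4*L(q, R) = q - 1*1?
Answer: sqrt(37361) ≈ 193.29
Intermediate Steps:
L(q, R) = 1/4 - q/4 (L(q, R) = -(q - 1*1)/4 = -(q - 1)/4 = -(-1 + q)/4 = 1/4 - q/4)
T(U) = 116 + U
sqrt(T(c(3 + L(0, -5), 3)) + 37235) = sqrt((116 + 10) + 37235) = sqrt(126 + 37235) = sqrt(37361)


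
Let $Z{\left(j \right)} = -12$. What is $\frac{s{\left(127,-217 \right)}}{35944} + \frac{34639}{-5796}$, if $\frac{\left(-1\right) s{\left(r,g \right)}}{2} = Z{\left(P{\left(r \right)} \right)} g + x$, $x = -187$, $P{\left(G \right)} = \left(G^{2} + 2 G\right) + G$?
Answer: $- \frac{39783815}{6510357} \approx -6.1108$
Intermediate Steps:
$P{\left(G \right)} = G^{2} + 3 G$
$s{\left(r,g \right)} = 374 + 24 g$ ($s{\left(r,g \right)} = - 2 \left(- 12 g - 187\right) = - 2 \left(-187 - 12 g\right) = 374 + 24 g$)
$\frac{s{\left(127,-217 \right)}}{35944} + \frac{34639}{-5796} = \frac{374 + 24 \left(-217\right)}{35944} + \frac{34639}{-5796} = \left(374 - 5208\right) \frac{1}{35944} + 34639 \left(- \frac{1}{5796}\right) = \left(-4834\right) \frac{1}{35944} - \frac{34639}{5796} = - \frac{2417}{17972} - \frac{34639}{5796} = - \frac{39783815}{6510357}$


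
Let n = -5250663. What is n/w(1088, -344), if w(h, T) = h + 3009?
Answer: -5250663/4097 ≈ -1281.6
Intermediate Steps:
w(h, T) = 3009 + h
n/w(1088, -344) = -5250663/(3009 + 1088) = -5250663/4097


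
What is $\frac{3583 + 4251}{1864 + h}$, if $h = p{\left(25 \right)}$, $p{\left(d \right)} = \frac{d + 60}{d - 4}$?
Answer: $\frac{164514}{39229} \approx 4.1937$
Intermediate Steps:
$p{\left(d \right)} = \frac{60 + d}{-4 + d}$
$h = \frac{85}{21}$ ($h = \frac{60 + 25}{-4 + 25} = \frac{1}{21} \cdot 85 = \frac{85}{21} \approx 4.0476$)
$\frac{3583 + 4251}{1864 + h} = \frac{3583 + 4251}{1864 + \frac{85}{21}} = \frac{7834}{\frac{39229}{21}} = 7834 \cdot \frac{21}{39229} = \frac{164514}{39229}$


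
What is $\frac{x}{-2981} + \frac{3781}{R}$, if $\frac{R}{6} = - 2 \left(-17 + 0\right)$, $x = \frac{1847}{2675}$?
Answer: $\frac{30149978887}{1626731700} \approx 18.534$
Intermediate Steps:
$x = \frac{1847}{2675}$ ($x = 1847 \cdot \frac{1}{2675} = \frac{1847}{2675} \approx 0.69047$)
$R = 204$ ($R = 6 \left(- 2 \left(-17 + 0\right)\right) = 6 \left(\left(-2\right) \left(-17\right)\right) = 6 \cdot 34 = 204$)
$\frac{x}{-2981} + \frac{3781}{R} = \frac{1847}{2675 \left(-2981\right)} + \frac{3781}{204} = \frac{1847}{2675} \left(- \frac{1}{2981}\right) + 3781 \cdot \frac{1}{204} = - \frac{1847}{7974175} + \frac{3781}{204} = \frac{30149978887}{1626731700}$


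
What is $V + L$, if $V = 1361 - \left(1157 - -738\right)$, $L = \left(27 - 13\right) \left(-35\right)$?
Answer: $-1024$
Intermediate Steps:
$L = -490$ ($L = 14 \left(-35\right) = -490$)
$V = -534$ ($V = 1361 - \left(1157 + 738\right) = 1361 - 1895 = -534$)
$V + L = -534 - 490 = -1024$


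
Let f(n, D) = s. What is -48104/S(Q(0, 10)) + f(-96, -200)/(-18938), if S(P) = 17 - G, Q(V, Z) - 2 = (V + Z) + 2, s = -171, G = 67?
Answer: 455501051/473450 ≈ 962.09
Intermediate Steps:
f(n, D) = -171
Q(V, Z) = 4 + V + Z (Q(V, Z) = 2 + ((V + Z) + 2) = 2 + (2 + V + Z) = 4 + V + Z)
S(P) = -50 (S(P) = 17 - 1*67 = 17 - 67 = -50)
-48104/S(Q(0, 10)) + f(-96, -200)/(-18938) = -48104/(-50) - 171/(-18938) = -48104*(-1/50) - 171*(-1/18938) = 24052/25 + 171/18938 = 455501051/473450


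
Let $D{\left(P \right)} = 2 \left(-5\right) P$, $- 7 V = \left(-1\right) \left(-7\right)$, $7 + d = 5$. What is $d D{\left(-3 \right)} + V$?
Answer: $-61$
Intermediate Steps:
$d = -2$ ($d = -7 + 5 = -2$)
$V = -1$ ($V = - \frac{\left(-1\right) \left(-7\right)}{7} = \left(- \frac{1}{7}\right) 7 = -1$)
$D{\left(P \right)} = - 10 P$
$d D{\left(-3 \right)} + V = - 2 \left(\left(-10\right) \left(-3\right)\right) - 1 = \left(-2\right) 30 - 1 = -60 - 1 = -61$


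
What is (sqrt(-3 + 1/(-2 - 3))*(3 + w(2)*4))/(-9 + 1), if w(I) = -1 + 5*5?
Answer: -99*I*sqrt(5)/10 ≈ -22.137*I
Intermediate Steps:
w(I) = 24 (w(I) = -1 + 25 = 24)
(sqrt(-3 + 1/(-2 - 3))*(3 + w(2)*4))/(-9 + 1) = (sqrt(-3 + 1/(-2 - 3))*(3 + 24*4))/(-9 + 1) = (sqrt(-3 + 1/(-5))*(3 + 96))/(-8) = (sqrt(-3 - 1/5)*99)*(-1/8) = (sqrt(-16/5)*99)*(-1/8) = ((4*I*sqrt(5)/5)*99)*(-1/8) = (396*I*sqrt(5)/5)*(-1/8) = -99*I*sqrt(5)/10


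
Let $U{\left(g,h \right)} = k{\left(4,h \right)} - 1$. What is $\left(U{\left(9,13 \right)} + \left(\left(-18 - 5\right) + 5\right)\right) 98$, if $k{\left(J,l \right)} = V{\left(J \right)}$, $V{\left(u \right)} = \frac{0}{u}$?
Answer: $-1862$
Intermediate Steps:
$V{\left(u \right)} = 0$
$k{\left(J,l \right)} = 0$
$U{\left(g,h \right)} = -1$ ($U{\left(g,h \right)} = 0 - 1 = -1$)
$\left(U{\left(9,13 \right)} + \left(\left(-18 - 5\right) + 5\right)\right) 98 = \left(-1 + \left(\left(-18 - 5\right) + 5\right)\right) 98 = \left(-1 + \left(-23 + 5\right)\right) 98 = \left(-1 - 18\right) 98 = \left(-19\right) 98 = -1862$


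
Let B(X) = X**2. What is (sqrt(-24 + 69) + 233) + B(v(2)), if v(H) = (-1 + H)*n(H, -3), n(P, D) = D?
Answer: 242 + 3*sqrt(5) ≈ 248.71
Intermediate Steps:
v(H) = 3 - 3*H (v(H) = (-1 + H)*(-3) = 3 - 3*H)
(sqrt(-24 + 69) + 233) + B(v(2)) = (sqrt(-24 + 69) + 233) + (3 - 3*2)**2 = (sqrt(45) + 233) + (3 - 6)**2 = (3*sqrt(5) + 233) + (-3)**2 = (233 + 3*sqrt(5)) + 9 = 242 + 3*sqrt(5)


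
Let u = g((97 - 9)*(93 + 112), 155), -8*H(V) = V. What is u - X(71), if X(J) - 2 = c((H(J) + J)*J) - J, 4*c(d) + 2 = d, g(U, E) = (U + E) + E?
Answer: 554137/32 ≈ 17317.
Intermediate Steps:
H(V) = -V/8
g(U, E) = U + 2*E (g(U, E) = (E + U) + E = U + 2*E)
c(d) = -1/2 + d/4
u = 18350 (u = (97 - 9)*(93 + 112) + 2*155 = 88*205 + 310 = 18040 + 310 = 18350)
X(J) = 3/2 - J + 7*J**2/32 (X(J) = 2 + ((-1/2 + ((-J/8 + J)*J)/4) - J) = 2 + ((-1/2 + ((7*J/8)*J)/4) - J) = 2 + ((-1/2 + (7*J**2/8)/4) - J) = 2 + ((-1/2 + 7*J**2/32) - J) = 2 + (-1/2 - J + 7*J**2/32) = 3/2 - J + 7*J**2/32)
u - X(71) = 18350 - (3/2 - 1*71 + (7/32)*71**2) = 18350 - (3/2 - 71 + (7/32)*5041) = 18350 - (3/2 - 71 + 35287/32) = 18350 - 1*33063/32 = 18350 - 33063/32 = 554137/32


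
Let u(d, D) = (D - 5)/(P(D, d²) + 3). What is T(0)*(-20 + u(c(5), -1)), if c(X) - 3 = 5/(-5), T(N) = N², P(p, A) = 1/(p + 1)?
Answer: 0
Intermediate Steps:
P(p, A) = 1/(1 + p)
c(X) = 2 (c(X) = 3 + 5/(-5) = 3 + 5*(-⅕) = 3 - 1 = 2)
u(d, D) = (-5 + D)/(3 + 1/(1 + D)) (u(d, D) = (D - 5)/(1/(1 + D) + 3) = (-5 + D)/(3 + 1/(1 + D)))
T(0)*(-20 + u(c(5), -1)) = 0²*(-20 + (1 - 1)*(-5 - 1)/(4 + 3*(-1))) = 0*(-20 + 0*(-6)/(4 - 3)) = 0*(-20 + 0*(-6)/1) = 0*(-20 + 1*0*(-6)) = 0*(-20 + 0) = 0*(-20) = 0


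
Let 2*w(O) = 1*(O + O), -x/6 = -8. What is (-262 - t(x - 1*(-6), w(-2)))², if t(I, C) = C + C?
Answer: 66564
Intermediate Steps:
x = 48 (x = -6*(-8) = 48)
w(O) = O (w(O) = (1*(O + O))/2 = (1*(2*O))/2 = (2*O)/2 = O)
t(I, C) = 2*C
(-262 - t(x - 1*(-6), w(-2)))² = (-262 - 2*(-2))² = (-262 - 1*(-4))² = (-262 + 4)² = (-258)² = 66564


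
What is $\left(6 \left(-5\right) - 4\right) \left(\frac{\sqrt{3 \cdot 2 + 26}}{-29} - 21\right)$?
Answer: $714 + \frac{136 \sqrt{2}}{29} \approx 720.63$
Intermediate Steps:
$\left(6 \left(-5\right) - 4\right) \left(\frac{\sqrt{3 \cdot 2 + 26}}{-29} - 21\right) = \left(-30 - 4\right) \left(\sqrt{6 + 26} \left(- \frac{1}{29}\right) - 21\right) = - 34 \left(\sqrt{32} \left(- \frac{1}{29}\right) - 21\right) = - 34 \left(4 \sqrt{2} \left(- \frac{1}{29}\right) - 21\right) = - 34 \left(- \frac{4 \sqrt{2}}{29} - 21\right) = - 34 \left(-21 - \frac{4 \sqrt{2}}{29}\right) = 714 + \frac{136 \sqrt{2}}{29}$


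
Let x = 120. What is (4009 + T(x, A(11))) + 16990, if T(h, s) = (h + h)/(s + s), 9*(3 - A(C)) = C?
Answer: 42133/2 ≈ 21067.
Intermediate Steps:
A(C) = 3 - C/9
T(h, s) = h/s (T(h, s) = (2*h)/((2*s)) = (2*h)*(1/(2*s)) = h/s)
(4009 + T(x, A(11))) + 16990 = (4009 + 120/(3 - ⅑*11)) + 16990 = (4009 + 120/(3 - 11/9)) + 16990 = (4009 + 120/(16/9)) + 16990 = (4009 + 120*(9/16)) + 16990 = (4009 + 135/2) + 16990 = 8153/2 + 16990 = 42133/2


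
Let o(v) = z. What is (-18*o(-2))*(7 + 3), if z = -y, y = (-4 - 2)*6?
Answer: -6480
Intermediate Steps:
y = -36 (y = -6*6 = -36)
z = 36 (z = -1*(-36) = 36)
o(v) = 36
(-18*o(-2))*(7 + 3) = (-18*36)*(7 + 3) = -648*10 = -6480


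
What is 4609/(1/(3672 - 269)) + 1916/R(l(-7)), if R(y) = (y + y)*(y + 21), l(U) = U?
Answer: 768536444/49 ≈ 1.5684e+7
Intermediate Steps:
R(y) = 2*y*(21 + y) (R(y) = (2*y)*(21 + y) = 2*y*(21 + y))
4609/(1/(3672 - 269)) + 1916/R(l(-7)) = 4609/(1/(3672 - 269)) + 1916/((2*(-7)*(21 - 7))) = 4609/(1/3403) + 1916/((2*(-7)*14)) = 4609/(1/3403) + 1916/(-196) = 4609*3403 + 1916*(-1/196) = 15684427 - 479/49 = 768536444/49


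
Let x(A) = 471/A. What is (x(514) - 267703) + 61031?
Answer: -106228937/514 ≈ -2.0667e+5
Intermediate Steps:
(x(514) - 267703) + 61031 = (471/514 - 267703) + 61031 = -137598871/514 + 61031 = -106228937/514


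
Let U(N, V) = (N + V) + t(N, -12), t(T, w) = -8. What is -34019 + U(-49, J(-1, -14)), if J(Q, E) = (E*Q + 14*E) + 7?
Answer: -34251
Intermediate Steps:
J(Q, E) = 7 + 14*E + E*Q (J(Q, E) = (14*E + E*Q) + 7 = 7 + 14*E + E*Q)
U(N, V) = -8 + N + V (U(N, V) = (N + V) - 8 = -8 + N + V)
-34019 + U(-49, J(-1, -14)) = -34019 + (-8 - 49 + (7 + 14*(-14) - 14*(-1))) = -34019 + (-8 - 49 + (7 - 196 + 14)) = -34019 + (-8 - 49 - 175) = -34019 - 232 = -34251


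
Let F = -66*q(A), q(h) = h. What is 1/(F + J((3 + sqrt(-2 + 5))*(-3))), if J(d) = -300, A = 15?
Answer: -1/1290 ≈ -0.00077519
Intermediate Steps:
F = -990 (F = -66*15 = -990)
1/(F + J((3 + sqrt(-2 + 5))*(-3))) = 1/(-990 - 300) = 1/(-1290) = -1/1290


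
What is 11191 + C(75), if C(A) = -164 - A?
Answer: 10952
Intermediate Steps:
11191 + C(75) = 11191 + (-164 - 1*75) = 11191 + (-164 - 75) = 11191 - 239 = 10952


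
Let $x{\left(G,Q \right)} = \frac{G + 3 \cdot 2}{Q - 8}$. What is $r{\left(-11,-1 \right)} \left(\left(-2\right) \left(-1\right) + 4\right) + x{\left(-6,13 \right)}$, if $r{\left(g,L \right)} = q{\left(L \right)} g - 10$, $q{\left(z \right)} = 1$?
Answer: $-126$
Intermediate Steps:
$x{\left(G,Q \right)} = \frac{6 + G}{-8 + Q}$ ($x{\left(G,Q \right)} = \frac{G + 6}{-8 + Q} = \frac{6 + G}{-8 + Q}$)
$r{\left(g,L \right)} = -10 + g$ ($r{\left(g,L \right)} = 1 g - 10 = g - 10 = -10 + g$)
$r{\left(-11,-1 \right)} \left(\left(-2\right) \left(-1\right) + 4\right) + x{\left(-6,13 \right)} = \left(-10 - 11\right) \left(\left(-2\right) \left(-1\right) + 4\right) + \frac{6 - 6}{-8 + 13} = - 21 \left(2 + 4\right) + \frac{1}{5} \cdot 0 = \left(-21\right) 6 + \frac{1}{5} \cdot 0 = -126 + 0 = -126$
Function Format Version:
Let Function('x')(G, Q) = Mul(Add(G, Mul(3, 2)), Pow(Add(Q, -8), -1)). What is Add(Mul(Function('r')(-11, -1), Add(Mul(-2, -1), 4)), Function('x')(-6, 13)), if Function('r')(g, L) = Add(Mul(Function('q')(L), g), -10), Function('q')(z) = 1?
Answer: -126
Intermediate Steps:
Function('x')(G, Q) = Mul(Pow(Add(-8, Q), -1), Add(6, G)) (Function('x')(G, Q) = Mul(Add(G, 6), Pow(Add(-8, Q), -1)) = Mul(Add(6, G), Pow(Add(-8, Q), -1)) = Mul(Pow(Add(-8, Q), -1), Add(6, G)))
Function('r')(g, L) = Add(-10, g) (Function('r')(g, L) = Add(Mul(1, g), -10) = Add(g, -10) = Add(-10, g))
Add(Mul(Function('r')(-11, -1), Add(Mul(-2, -1), 4)), Function('x')(-6, 13)) = Add(Mul(Add(-10, -11), Add(Mul(-2, -1), 4)), Mul(Pow(Add(-8, 13), -1), Add(6, -6))) = Add(Mul(-21, Add(2, 4)), Mul(Pow(5, -1), 0)) = Add(Mul(-21, 6), Mul(Rational(1, 5), 0)) = Add(-126, 0) = -126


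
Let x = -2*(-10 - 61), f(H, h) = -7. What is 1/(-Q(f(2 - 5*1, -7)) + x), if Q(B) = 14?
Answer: 1/128 ≈ 0.0078125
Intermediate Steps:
x = 142 (x = -2*(-71) = 142)
1/(-Q(f(2 - 5*1, -7)) + x) = 1/(-1*14 + 142) = 1/(-14 + 142) = 1/128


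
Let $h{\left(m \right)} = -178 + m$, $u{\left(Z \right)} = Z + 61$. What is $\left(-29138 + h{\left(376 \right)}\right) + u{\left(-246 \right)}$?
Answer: $-29125$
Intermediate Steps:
$u{\left(Z \right)} = 61 + Z$
$\left(-29138 + h{\left(376 \right)}\right) + u{\left(-246 \right)} = \left(-29138 + \left(-178 + 376\right)\right) + \left(61 - 246\right) = \left(-29138 + 198\right) - 185 = -28940 - 185 = -29125$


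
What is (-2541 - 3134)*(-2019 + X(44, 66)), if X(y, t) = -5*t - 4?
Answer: 13353275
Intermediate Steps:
X(y, t) = -4 - 5*t
(-2541 - 3134)*(-2019 + X(44, 66)) = (-2541 - 3134)*(-2019 + (-4 - 5*66)) = -5675*(-2019 + (-4 - 330)) = -5675*(-2019 - 334) = -5675*(-2353) = 13353275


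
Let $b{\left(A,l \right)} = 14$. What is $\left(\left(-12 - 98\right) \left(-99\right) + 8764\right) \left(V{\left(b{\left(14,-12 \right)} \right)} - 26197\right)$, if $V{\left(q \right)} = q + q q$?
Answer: $-510748498$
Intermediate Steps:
$V{\left(q \right)} = q + q^{2}$
$\left(\left(-12 - 98\right) \left(-99\right) + 8764\right) \left(V{\left(b{\left(14,-12 \right)} \right)} - 26197\right) = \left(\left(-12 - 98\right) \left(-99\right) + 8764\right) \left(14 \left(1 + 14\right) - 26197\right) = \left(\left(-110\right) \left(-99\right) + 8764\right) \left(14 \cdot 15 - 26197\right) = \left(10890 + 8764\right) \left(210 - 26197\right) = 19654 \left(-25987\right) = -510748498$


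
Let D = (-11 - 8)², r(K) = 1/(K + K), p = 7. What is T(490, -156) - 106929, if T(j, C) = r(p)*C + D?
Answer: -746054/7 ≈ -1.0658e+5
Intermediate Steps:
r(K) = 1/(2*K)
D = 361 (D = (-19)² = 361)
T(j, C) = 361 + C/14 (T(j, C) = ((½)/7)*C + 361 = ((½)*(⅐))*C + 361 = C/14 + 361 = 361 + C/14)
T(490, -156) - 106929 = (361 + (1/14)*(-156)) - 106929 = (361 - 78/7) - 106929 = 2449/7 - 106929 = -746054/7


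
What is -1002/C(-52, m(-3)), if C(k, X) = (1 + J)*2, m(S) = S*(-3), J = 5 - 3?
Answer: -167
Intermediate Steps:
J = 2
m(S) = -3*S
C(k, X) = 6 (C(k, X) = (1 + 2)*2 = 3*2 = 6)
-1002/C(-52, m(-3)) = -1002/6 = -1002*⅙ = -167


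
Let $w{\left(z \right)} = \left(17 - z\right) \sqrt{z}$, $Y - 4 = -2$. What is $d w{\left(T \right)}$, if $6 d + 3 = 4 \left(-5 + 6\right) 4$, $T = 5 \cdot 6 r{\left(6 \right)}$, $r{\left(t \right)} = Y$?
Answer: $- \frac{559 \sqrt{15}}{3} \approx -721.67$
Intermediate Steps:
$Y = 2$ ($Y = 4 - 2 = 2$)
$r{\left(t \right)} = 2$
$T = 60$ ($T = 5 \cdot 6 \cdot 2 = 30 \cdot 2 = 60$)
$w{\left(z \right)} = \sqrt{z} \left(17 - z\right)$
$d = \frac{13}{6}$ ($d = - \frac{1}{2} + \frac{4 \left(-5 + 6\right) 4}{6} = - \frac{1}{2} + \frac{4 \cdot 1 \cdot 4}{6} = - \frac{1}{2} + \frac{4 \cdot 4}{6} = - \frac{1}{2} + \frac{1}{6} \cdot 16 = - \frac{1}{2} + \frac{8}{3} = \frac{13}{6} \approx 2.1667$)
$d w{\left(T \right)} = \frac{13 \sqrt{60} \left(17 - 60\right)}{6} = \frac{13 \cdot 2 \sqrt{15} \left(17 - 60\right)}{6} = \frac{13 \cdot 2 \sqrt{15} \left(-43\right)}{6} = \frac{13 \left(- 86 \sqrt{15}\right)}{6} = - \frac{559 \sqrt{15}}{3}$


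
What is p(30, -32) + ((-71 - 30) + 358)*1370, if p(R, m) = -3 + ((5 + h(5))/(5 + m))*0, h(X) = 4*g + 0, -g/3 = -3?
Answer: 352087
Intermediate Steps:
g = 9 (g = -3*(-3) = 9)
h(X) = 36 (h(X) = 4*9 + 0 = 36 + 0 = 36)
p(R, m) = -3 (p(R, m) = -3 + ((5 + 36)/(5 + m))*0 = -3 + (41/(5 + m))*0 = -3 + 0 = -3)
p(30, -32) + ((-71 - 30) + 358)*1370 = -3 + ((-71 - 30) + 358)*1370 = -3 + (-101 + 358)*1370 = -3 + 257*1370 = -3 + 352090 = 352087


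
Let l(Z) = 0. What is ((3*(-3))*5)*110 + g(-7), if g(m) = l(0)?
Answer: -4950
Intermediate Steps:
g(m) = 0
((3*(-3))*5)*110 + g(-7) = ((3*(-3))*5)*110 + 0 = -9*5*110 + 0 = -45*110 + 0 = -4950 + 0 = -4950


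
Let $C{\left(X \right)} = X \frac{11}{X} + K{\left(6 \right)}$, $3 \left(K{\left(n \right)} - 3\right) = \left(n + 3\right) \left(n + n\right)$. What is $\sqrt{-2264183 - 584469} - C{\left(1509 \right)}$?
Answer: $-50 + 2 i \sqrt{712163} \approx -50.0 + 1687.8 i$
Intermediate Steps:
$K{\left(n \right)} = 3 + \frac{2 n \left(3 + n\right)}{3}$ ($K{\left(n \right)} = 3 + \frac{\left(n + 3\right) \left(n + n\right)}{3} = 3 + \frac{\left(3 + n\right) 2 n}{3} = 3 + \frac{2 n \left(3 + n\right)}{3}$)
$C{\left(X \right)} = 50$ ($C{\left(X \right)} = X \frac{11}{X} + \left(3 + 2 \cdot 6 + \frac{2 \cdot 6^{2}}{3}\right) = 11 + \left(3 + 12 + \frac{2}{3} \cdot 36\right) = 11 + \left(3 + 12 + 24\right) = 11 + 39 = 50$)
$\sqrt{-2264183 - 584469} - C{\left(1509 \right)} = \sqrt{-2264183 - 584469} - 50 = \sqrt{-2848652} - 50 = 2 i \sqrt{712163} - 50 = -50 + 2 i \sqrt{712163}$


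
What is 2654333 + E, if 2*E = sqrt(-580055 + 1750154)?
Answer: 2654333 + 3*sqrt(130011)/2 ≈ 2.6549e+6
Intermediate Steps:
E = 3*sqrt(130011)/2 (E = sqrt(-580055 + 1750154)/2 = sqrt(1170099)/2 = (3*sqrt(130011))/2 = 3*sqrt(130011)/2 ≈ 540.86)
2654333 + E = 2654333 + 3*sqrt(130011)/2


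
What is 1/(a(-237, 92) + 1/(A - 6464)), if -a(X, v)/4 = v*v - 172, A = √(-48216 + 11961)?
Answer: -1387070874032/46006366964291329 + I*√36255/46006366964291329 ≈ -3.015e-5 + 4.1387e-15*I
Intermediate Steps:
A = I*√36255 (A = √(-36255) = I*√36255 ≈ 190.41*I)
a(X, v) = 688 - 4*v² (a(X, v) = -4*(v*v - 172) = -4*(v² - 172) = -4*(-172 + v²) = 688 - 4*v²)
1/(a(-237, 92) + 1/(A - 6464)) = 1/((688 - 4*92²) + 1/(I*√36255 - 6464)) = 1/((688 - 4*8464) + 1/(-6464 + I*√36255)) = 1/((688 - 33856) + 1/(-6464 + I*√36255)) = 1/(-33168 + 1/(-6464 + I*√36255))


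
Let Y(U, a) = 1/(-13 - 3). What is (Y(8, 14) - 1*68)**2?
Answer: 1185921/256 ≈ 4632.5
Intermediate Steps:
Y(U, a) = -1/16 (Y(U, a) = 1/(-16) = -1/16)
(Y(8, 14) - 1*68)**2 = (-1/16 - 1*68)**2 = (-1/16 - 68)**2 = (-1089/16)**2 = 1185921/256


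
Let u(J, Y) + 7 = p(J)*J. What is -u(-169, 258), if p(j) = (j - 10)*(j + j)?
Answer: 10224845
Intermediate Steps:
p(j) = 2*j*(-10 + j) (p(j) = (-10 + j)*(2*j) = 2*j*(-10 + j))
u(J, Y) = -7 + 2*J²*(-10 + J) (u(J, Y) = -7 + (2*J*(-10 + J))*J = -7 + 2*J²*(-10 + J))
-u(-169, 258) = -(-7 + 2*(-169)²*(-10 - 169)) = -(-7 + 2*28561*(-179)) = -(-7 - 10224838) = -1*(-10224845) = 10224845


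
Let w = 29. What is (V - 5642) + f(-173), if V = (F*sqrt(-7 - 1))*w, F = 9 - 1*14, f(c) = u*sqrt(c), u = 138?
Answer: -5642 - 290*I*sqrt(2) + 138*I*sqrt(173) ≈ -5642.0 + 1405.0*I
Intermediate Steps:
f(c) = 138*sqrt(c)
F = -5 (F = 9 - 14 = -5)
V = -290*I*sqrt(2) (V = -5*sqrt(-7 - 1)*29 = -10*I*sqrt(2)*29 = -290*I*sqrt(2) ≈ -410.12*I)
(V - 5642) + f(-173) = (-290*I*sqrt(2) - 5642) + 138*sqrt(-173) = (-5642 - 290*I*sqrt(2)) + 138*(I*sqrt(173)) = (-5642 - 290*I*sqrt(2)) + 138*I*sqrt(173) = -5642 - 290*I*sqrt(2) + 138*I*sqrt(173)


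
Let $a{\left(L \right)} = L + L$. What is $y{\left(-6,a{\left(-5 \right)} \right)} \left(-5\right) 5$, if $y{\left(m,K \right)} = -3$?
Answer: $75$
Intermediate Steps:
$a{\left(L \right)} = 2 L$
$y{\left(-6,a{\left(-5 \right)} \right)} \left(-5\right) 5 = \left(-3\right) \left(-5\right) 5 = 15 \cdot 5 = 75$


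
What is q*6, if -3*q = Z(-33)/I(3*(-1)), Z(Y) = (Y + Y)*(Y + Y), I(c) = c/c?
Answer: -8712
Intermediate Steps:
I(c) = 1
Z(Y) = 4*Y**2 (Z(Y) = (2*Y)*(2*Y) = 4*Y**2)
q = -1452 (q = -4*(-33)**2/(3*1) = -4*1089/3 = -1452 ≈ -1452.0)
q*6 = -1452*6 = -8712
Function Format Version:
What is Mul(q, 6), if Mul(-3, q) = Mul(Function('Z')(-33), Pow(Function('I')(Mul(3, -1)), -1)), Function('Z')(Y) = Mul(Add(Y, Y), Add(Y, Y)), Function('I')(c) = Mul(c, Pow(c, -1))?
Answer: -8712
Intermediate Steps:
Function('I')(c) = 1
Function('Z')(Y) = Mul(4, Pow(Y, 2)) (Function('Z')(Y) = Mul(Mul(2, Y), Mul(2, Y)) = Mul(4, Pow(Y, 2)))
q = -1452 (q = Mul(Rational(-1, 3), Mul(Mul(4, Pow(-33, 2)), Pow(1, -1))) = Mul(Rational(-1, 3), Mul(Mul(4, 1089), 1)) = Mul(Rational(-1, 3), Mul(4356, 1)) = Mul(Rational(-1, 3), 4356) = -1452)
Mul(q, 6) = Mul(-1452, 6) = -8712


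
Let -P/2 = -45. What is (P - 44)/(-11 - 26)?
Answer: -46/37 ≈ -1.2432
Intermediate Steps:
P = 90 (P = -2*(-45) = 90)
(P - 44)/(-11 - 26) = (90 - 44)/(-11 - 26) = 46/(-37) = -1/37*46 = -46/37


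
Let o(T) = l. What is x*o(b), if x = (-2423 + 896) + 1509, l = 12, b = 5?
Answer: -216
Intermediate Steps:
o(T) = 12
x = -18 (x = -1527 + 1509 = -18)
x*o(b) = -18*12 = -216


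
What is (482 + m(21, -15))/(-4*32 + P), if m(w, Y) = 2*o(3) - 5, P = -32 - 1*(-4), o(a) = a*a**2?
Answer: -177/52 ≈ -3.4038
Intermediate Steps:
o(a) = a**3
P = -28 (P = -32 + 4 = -28)
m(w, Y) = 49 (m(w, Y) = 2*3**3 - 5 = 2*27 - 5 = 54 - 5 = 49)
(482 + m(21, -15))/(-4*32 + P) = (482 + 49)/(-4*32 - 28) = 531/(-128 - 28) = 531/(-156) = 531*(-1/156) = -177/52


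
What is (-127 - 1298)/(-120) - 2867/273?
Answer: 2999/2184 ≈ 1.3732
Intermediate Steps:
(-127 - 1298)/(-120) - 2867/273 = -1425*(-1/120) - 2867*1/273 = 95/8 - 2867/273 = 2999/2184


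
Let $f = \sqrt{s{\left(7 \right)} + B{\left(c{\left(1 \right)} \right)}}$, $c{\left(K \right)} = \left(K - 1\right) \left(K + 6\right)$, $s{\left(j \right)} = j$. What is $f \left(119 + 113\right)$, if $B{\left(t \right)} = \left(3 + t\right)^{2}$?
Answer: $928$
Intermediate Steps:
$c{\left(K \right)} = \left(-1 + K\right) \left(6 + K\right)$
$f = 4$ ($f = \sqrt{7 + \left(3 + \left(-6 + 1^{2} + 5 \cdot 1\right)\right)^{2}} = \sqrt{7 + \left(3 + \left(-6 + 1 + 5\right)\right)^{2}} = \sqrt{7 + \left(3 + 0\right)^{2}} = \sqrt{7 + 3^{2}} = \sqrt{7 + 9} = \sqrt{16} = 4$)
$f \left(119 + 113\right) = 4 \left(119 + 113\right) = 4 \cdot 232 = 928$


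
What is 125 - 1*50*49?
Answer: -2325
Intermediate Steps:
125 - 1*50*49 = 125 - 50*49 = 125 - 2450 = -2325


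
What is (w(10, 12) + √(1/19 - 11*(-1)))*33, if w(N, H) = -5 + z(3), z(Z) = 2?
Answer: -99 + 33*√3990/19 ≈ 10.710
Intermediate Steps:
w(N, H) = -3 (w(N, H) = -5 + 2 = -3)
(w(10, 12) + √(1/19 - 11*(-1)))*33 = (-3 + √(1/19 - 11*(-1)))*33 = (-3 + √(1/19 + 11))*33 = (-3 + √(210/19))*33 = (-3 + √3990/19)*33 = -99 + 33*√3990/19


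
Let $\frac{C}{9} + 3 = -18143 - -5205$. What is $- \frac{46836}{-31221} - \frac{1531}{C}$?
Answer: $\frac{611415715}{404030961} \approx 1.5133$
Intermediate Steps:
$C = -116469$ ($C = -27 + 9 \left(-18143 - -5205\right) = -27 + 9 \left(-18143 + 5205\right) = -27 + 9 \left(-12938\right) = -27 - 116442 = -116469$)
$- \frac{46836}{-31221} - \frac{1531}{C} = - \frac{46836}{-31221} - \frac{1531}{-116469} = \left(-46836\right) \left(- \frac{1}{31221}\right) - - \frac{1531}{116469} = \frac{5204}{3469} + \frac{1531}{116469} = \frac{611415715}{404030961}$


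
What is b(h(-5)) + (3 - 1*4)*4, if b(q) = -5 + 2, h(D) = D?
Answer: -7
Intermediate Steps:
b(q) = -3
b(h(-5)) + (3 - 1*4)*4 = -3 + (3 - 1*4)*4 = -3 + (3 - 4)*4 = -3 - 1*4 = -3 - 4 = -7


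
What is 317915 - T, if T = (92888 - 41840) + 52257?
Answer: 214610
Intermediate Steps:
T = 103305 (T = 51048 + 52257 = 103305)
317915 - T = 317915 - 1*103305 = 317915 - 103305 = 214610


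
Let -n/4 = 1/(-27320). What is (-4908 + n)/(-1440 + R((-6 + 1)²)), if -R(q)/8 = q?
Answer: 33521639/11201200 ≈ 2.9927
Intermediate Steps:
n = 1/6830 (n = -4/(-27320) = -4*(-1/27320) = 1/6830 ≈ 0.00014641)
R(q) = -8*q
(-4908 + n)/(-1440 + R((-6 + 1)²)) = (-4908 + 1/6830)/(-1440 - 8*(-6 + 1)²) = -33521639/(6830*(-1440 - 8*(-5)²)) = -33521639/(6830*(-1440 - 8*25)) = -33521639/(6830*(-1440 - 200)) = -33521639/6830/(-1640) = -33521639/6830*(-1/1640) = 33521639/11201200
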